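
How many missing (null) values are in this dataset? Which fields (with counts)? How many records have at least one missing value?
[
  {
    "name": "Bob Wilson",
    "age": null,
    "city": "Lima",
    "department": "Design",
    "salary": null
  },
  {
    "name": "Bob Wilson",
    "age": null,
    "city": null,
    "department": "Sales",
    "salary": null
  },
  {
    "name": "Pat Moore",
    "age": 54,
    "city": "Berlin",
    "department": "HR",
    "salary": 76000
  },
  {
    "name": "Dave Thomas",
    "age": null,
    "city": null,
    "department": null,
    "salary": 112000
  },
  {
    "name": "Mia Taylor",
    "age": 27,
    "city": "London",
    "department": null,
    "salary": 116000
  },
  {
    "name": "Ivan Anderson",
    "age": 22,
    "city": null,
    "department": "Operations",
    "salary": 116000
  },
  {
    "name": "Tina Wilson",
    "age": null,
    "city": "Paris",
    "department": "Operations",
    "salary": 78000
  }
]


Checking for missing (null) values in 7 records:

  Bob Wilson: age, salary
  Bob Wilson: age, city, salary
  Pat Moore: complete
  Dave Thomas: age, city, department
  Mia Taylor: department
  Ivan Anderson: city
  Tina Wilson: age

Per field:
  name: 0 missing
  age: 4 missing
  city: 3 missing
  department: 2 missing
  salary: 2 missing

Total missing values: 11
Records with any missing: 6

11 missing values (age: 4, city: 3, department: 2, salary: 2); 6 incomplete records


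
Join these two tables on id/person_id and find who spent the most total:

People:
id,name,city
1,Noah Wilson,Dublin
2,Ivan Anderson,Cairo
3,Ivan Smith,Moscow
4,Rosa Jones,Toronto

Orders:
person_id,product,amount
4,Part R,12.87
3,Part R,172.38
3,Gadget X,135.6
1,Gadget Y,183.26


Join on: people.id = orders.person_id

Joined rows:
  Rosa Jones (Toronto) bought Part R for $12.87
  Ivan Smith (Moscow) bought Part R for $172.38
  Ivan Smith (Moscow) bought Gadget X for $135.6
  Noah Wilson (Dublin) bought Gadget Y for $183.26

Total per person:
  Ivan Smith: $307.98
  Noah Wilson: $183.26
  Rosa Jones: $12.87

Top spender: Ivan Smith ($307.98)

Ivan Smith ($307.98)


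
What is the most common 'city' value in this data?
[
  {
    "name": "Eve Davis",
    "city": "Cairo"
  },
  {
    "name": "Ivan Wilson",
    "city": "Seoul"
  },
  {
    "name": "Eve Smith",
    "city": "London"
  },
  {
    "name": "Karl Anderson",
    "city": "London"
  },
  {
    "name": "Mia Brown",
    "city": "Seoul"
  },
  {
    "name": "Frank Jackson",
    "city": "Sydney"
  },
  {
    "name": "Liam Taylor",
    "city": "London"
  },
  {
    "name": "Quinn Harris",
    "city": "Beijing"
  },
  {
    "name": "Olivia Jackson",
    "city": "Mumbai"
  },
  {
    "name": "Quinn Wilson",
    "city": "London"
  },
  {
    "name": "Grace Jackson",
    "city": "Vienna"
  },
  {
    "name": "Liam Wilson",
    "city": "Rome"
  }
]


Counting 'city' values across 12 records:

  London: 4 ####
  Seoul: 2 ##
  Cairo: 1 #
  Sydney: 1 #
  Beijing: 1 #
  Mumbai: 1 #
  Vienna: 1 #
  Rome: 1 #

Most common: London (4 times)

London (4 times)


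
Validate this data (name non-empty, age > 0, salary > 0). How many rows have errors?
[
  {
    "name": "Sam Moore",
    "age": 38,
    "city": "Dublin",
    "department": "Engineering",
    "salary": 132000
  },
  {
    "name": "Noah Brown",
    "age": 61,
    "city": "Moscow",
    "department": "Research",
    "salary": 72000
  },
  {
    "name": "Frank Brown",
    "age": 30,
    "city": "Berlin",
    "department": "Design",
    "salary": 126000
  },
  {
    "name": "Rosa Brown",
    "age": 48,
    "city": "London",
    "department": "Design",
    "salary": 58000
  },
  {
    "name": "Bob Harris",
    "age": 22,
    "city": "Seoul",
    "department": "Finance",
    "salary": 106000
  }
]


Validating 5 records:
Rules: name non-empty, age > 0, salary > 0

  Row 1 (Sam Moore): OK
  Row 2 (Noah Brown): OK
  Row 3 (Frank Brown): OK
  Row 4 (Rosa Brown): OK
  Row 5 (Bob Harris): OK

Total errors: 0

0 errors


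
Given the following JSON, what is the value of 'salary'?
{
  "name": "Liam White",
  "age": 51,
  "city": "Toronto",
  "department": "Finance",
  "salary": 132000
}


Looking up field 'salary'
Value: 132000

132000


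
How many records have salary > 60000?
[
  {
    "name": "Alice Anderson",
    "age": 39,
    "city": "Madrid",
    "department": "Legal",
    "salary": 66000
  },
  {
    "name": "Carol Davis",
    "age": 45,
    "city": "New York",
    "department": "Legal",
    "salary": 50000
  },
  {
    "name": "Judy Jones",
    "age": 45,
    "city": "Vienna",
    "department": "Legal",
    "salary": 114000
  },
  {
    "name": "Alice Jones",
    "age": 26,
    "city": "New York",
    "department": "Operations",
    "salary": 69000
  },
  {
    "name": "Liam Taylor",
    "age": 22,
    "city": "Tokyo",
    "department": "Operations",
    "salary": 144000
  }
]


Data: 5 records
Condition: salary > 60000

Checking each record:
  Alice Anderson: 66000 MATCH
  Carol Davis: 50000
  Judy Jones: 114000 MATCH
  Alice Jones: 69000 MATCH
  Liam Taylor: 144000 MATCH

Count: 4

4


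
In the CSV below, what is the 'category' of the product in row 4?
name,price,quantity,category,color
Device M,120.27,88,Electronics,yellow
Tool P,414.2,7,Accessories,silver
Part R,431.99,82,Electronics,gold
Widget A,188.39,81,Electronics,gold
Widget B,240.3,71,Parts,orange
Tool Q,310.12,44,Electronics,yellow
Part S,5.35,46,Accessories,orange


Query: Row 4 ('Widget A'), column 'category'
Value: Electronics

Electronics


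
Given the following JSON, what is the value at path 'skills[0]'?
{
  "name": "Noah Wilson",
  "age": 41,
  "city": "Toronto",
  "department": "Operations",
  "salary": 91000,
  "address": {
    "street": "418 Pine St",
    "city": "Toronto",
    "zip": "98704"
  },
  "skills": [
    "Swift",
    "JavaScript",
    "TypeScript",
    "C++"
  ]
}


Query: skills[0]
Path: skills -> first element
Value: Swift

Swift


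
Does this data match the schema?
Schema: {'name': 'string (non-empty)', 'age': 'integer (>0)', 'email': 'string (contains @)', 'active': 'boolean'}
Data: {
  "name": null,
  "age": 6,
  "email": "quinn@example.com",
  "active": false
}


Validating each field against schema:
  name: FAIL (null is not a string)
  age: OK (positive integer)
  email: OK (string with @)
  active: OK (boolean)

Result: INVALID (1 error: name)

INVALID (1 error: name)


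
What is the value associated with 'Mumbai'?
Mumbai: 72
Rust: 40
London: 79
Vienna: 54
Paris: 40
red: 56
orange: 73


Looking up key 'Mumbai'
Value: 72

72


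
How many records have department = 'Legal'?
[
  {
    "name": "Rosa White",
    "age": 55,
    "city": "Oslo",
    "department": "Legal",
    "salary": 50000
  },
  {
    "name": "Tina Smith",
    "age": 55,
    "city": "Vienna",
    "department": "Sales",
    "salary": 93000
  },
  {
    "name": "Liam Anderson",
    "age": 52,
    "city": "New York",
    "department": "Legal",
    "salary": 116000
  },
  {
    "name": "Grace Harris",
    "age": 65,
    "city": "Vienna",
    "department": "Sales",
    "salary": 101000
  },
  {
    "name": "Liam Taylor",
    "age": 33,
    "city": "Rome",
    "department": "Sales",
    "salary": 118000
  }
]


Data: 5 records
Condition: department = 'Legal'

Checking each record:
  Rosa White: Legal MATCH
  Tina Smith: Sales
  Liam Anderson: Legal MATCH
  Grace Harris: Sales
  Liam Taylor: Sales

Count: 2

2


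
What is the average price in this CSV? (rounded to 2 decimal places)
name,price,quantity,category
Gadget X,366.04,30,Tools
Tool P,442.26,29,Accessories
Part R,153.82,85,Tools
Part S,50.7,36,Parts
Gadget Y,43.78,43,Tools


Computing average price:
Values: [366.04, 442.26, 153.82, 50.7, 43.78]
Sum = 1056.60
Count = 5
Average = 1056.60/5 = 211.32

211.32


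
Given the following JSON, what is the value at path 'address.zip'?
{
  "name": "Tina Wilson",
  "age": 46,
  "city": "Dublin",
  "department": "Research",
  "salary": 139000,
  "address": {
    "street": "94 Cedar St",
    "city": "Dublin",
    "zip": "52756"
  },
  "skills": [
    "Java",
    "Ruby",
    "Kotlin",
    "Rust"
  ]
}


Query: address.zip
Path: address -> zip
Value: 52756

52756


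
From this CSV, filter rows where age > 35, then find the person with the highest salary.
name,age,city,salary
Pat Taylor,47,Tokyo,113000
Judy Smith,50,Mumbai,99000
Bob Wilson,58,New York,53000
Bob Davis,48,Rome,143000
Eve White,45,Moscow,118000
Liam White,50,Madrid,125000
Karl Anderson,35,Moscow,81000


Filter: age > 35
Sort by: salary (descending)

Filtered records (6):
  Bob Davis, age 48, salary $143000
  Liam White, age 50, salary $125000
  Eve White, age 45, salary $118000
  Pat Taylor, age 47, salary $113000
  Judy Smith, age 50, salary $99000
  Bob Wilson, age 58, salary $53000

Highest salary: Bob Davis ($143000)

Bob Davis


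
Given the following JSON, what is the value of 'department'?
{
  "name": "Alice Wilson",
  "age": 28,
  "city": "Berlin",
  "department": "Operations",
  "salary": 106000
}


Looking up field 'department'
Value: Operations

Operations


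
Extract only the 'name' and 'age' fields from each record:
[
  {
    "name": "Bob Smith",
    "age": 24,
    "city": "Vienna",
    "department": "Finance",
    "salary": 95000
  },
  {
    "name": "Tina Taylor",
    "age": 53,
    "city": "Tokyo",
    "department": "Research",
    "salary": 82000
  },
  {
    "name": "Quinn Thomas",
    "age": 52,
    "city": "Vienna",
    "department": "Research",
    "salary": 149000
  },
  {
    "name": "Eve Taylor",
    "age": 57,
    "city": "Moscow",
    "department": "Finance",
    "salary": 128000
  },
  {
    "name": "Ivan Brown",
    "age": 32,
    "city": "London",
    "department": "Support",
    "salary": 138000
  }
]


Original: 5 records with fields: name, age, city, department, salary
Keep: ['name', 'age']
Drop: ['city', 'department', 'salary']
Result: 5 records, 2 fields each

[
  {
    "name": "Bob Smith",
    "age": 24
  },
  {
    "name": "Tina Taylor",
    "age": 53
  },
  {
    "name": "Quinn Thomas",
    "age": 52
  },
  {
    "name": "Eve Taylor",
    "age": 57
  },
  {
    "name": "Ivan Brown",
    "age": 32
  }
]


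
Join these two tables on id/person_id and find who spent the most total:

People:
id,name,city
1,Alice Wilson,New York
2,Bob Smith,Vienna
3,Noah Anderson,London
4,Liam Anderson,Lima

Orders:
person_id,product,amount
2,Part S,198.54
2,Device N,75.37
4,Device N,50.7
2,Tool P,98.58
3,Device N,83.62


Join on: people.id = orders.person_id

Joined rows:
  Bob Smith (Vienna) bought Part S for $198.54
  Bob Smith (Vienna) bought Device N for $75.37
  Liam Anderson (Lima) bought Device N for $50.7
  Bob Smith (Vienna) bought Tool P for $98.58
  Noah Anderson (London) bought Device N for $83.62

Total per person:
  Bob Smith: $372.49
  Noah Anderson: $83.62
  Liam Anderson: $50.70

Top spender: Bob Smith ($372.49)

Bob Smith ($372.49)


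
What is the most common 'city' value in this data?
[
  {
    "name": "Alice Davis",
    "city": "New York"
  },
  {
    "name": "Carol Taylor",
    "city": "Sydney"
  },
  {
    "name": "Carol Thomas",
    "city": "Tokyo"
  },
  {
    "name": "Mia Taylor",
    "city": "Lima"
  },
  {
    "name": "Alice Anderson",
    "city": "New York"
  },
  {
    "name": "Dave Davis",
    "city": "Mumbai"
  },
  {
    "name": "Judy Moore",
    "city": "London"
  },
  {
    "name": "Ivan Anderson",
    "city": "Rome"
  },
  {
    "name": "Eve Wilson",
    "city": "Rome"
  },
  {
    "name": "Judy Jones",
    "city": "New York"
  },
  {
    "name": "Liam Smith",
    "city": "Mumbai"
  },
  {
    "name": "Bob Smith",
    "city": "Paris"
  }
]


Counting 'city' values across 12 records:

  New York: 3 ###
  Mumbai: 2 ##
  Rome: 2 ##
  Sydney: 1 #
  Tokyo: 1 #
  Lima: 1 #
  London: 1 #
  Paris: 1 #

Most common: New York (3 times)

New York (3 times)


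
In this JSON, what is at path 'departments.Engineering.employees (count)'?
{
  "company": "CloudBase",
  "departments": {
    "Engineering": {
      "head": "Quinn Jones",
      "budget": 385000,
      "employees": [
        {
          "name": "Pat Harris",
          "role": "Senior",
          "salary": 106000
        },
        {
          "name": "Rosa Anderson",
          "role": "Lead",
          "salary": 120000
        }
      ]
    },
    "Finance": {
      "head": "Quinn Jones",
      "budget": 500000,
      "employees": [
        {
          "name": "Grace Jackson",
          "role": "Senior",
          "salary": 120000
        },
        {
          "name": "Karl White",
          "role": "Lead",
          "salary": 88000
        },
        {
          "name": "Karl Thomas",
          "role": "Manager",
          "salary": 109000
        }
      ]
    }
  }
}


Path: departments.Engineering.employees (count)

Navigate:
  -> departments
  -> Engineering
  -> employees (array, length 2)

2


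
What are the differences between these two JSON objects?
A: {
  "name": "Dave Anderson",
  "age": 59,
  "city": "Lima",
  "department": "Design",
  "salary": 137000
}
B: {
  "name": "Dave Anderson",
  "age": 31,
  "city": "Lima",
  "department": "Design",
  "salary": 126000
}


Comparing each field (in key order):
  name: same
  age: DIFFERENT
  city: same
  department: same
  salary: DIFFERENT
Differences:
  age: 59 -> 31
  salary: 137000 -> 126000

2 field(s) changed

2 changes: age, salary


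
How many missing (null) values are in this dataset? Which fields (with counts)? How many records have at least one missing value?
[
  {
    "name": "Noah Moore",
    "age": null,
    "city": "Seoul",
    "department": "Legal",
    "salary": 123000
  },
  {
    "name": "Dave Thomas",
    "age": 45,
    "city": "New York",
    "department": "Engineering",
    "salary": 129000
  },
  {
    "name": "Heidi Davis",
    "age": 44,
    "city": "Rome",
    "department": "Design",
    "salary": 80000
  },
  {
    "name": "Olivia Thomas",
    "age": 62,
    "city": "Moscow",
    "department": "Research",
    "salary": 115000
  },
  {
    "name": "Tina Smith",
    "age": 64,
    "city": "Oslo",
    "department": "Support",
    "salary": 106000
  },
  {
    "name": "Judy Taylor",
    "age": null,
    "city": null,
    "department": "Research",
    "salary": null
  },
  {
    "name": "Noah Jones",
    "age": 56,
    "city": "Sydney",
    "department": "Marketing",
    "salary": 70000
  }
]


Checking for missing (null) values in 7 records:

  Noah Moore: age
  Dave Thomas: complete
  Heidi Davis: complete
  Olivia Thomas: complete
  Tina Smith: complete
  Judy Taylor: age, city, salary
  Noah Jones: complete

Per field:
  name: 0 missing
  age: 2 missing
  city: 1 missing
  department: 0 missing
  salary: 1 missing

Total missing values: 4
Records with any missing: 2

4 missing values (age: 2, city: 1, salary: 1); 2 incomplete records


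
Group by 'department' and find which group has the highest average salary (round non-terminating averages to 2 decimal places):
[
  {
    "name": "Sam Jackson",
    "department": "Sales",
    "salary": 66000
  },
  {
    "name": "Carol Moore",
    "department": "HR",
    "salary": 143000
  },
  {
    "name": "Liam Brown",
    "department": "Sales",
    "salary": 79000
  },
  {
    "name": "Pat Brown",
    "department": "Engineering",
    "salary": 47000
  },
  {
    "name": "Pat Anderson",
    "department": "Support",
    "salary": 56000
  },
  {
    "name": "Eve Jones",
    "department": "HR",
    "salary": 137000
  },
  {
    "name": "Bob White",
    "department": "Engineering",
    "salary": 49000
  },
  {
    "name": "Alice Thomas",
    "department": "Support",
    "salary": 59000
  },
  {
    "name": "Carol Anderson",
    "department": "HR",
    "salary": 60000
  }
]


Group by: department

Groups:
  Engineering: 2 people, avg salary = 96000/2 = $48000
  HR: 3 people, avg salary = 340000/3 ≈ $113333.33
  Sales: 2 people, avg salary = 145000/2 = $72500
  Support: 2 people, avg salary = 115000/2 = $57500

Highest average salary: HR (≈$113333.33)

HR (≈$113333.33)


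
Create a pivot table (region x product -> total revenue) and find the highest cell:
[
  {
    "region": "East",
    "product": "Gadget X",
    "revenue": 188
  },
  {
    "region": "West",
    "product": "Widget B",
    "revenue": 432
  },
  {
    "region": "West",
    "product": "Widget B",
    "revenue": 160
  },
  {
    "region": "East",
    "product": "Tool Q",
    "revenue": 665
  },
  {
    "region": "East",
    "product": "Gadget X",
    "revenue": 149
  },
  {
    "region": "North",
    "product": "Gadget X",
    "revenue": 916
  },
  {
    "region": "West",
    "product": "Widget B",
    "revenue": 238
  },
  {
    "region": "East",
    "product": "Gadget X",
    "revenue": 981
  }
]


Pivot: region (rows) x product (columns) -> total revenue

     Gadget X      Tool Q        Widget B    
East          1318           665             0  
North          916             0             0  
West             0             0           830  

Highest: East / Gadget X = $1318

East / Gadget X = $1318


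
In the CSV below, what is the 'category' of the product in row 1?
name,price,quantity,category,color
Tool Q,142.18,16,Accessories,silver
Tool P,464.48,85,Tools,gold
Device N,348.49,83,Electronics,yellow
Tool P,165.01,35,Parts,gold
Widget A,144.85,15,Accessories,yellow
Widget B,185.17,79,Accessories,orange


Query: Row 1 ('Tool Q'), column 'category'
Value: Accessories

Accessories


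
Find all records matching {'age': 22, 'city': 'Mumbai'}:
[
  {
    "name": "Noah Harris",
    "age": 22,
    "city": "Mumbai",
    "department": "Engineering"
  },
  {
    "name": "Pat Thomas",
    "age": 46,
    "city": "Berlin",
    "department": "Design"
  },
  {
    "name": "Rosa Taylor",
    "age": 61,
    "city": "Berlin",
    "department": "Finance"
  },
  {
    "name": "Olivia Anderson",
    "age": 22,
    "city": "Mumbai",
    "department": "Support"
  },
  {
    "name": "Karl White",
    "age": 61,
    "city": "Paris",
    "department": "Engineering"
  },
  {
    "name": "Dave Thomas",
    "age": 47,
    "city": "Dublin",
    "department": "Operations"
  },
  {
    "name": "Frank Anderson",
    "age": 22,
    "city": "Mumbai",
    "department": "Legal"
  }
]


Search criteria: {'age': 22, 'city': 'Mumbai'}

Checking 7 records:
  Noah Harris: {age: 22, city: Mumbai} <-- MATCH
  Pat Thomas: {age: 46, city: Berlin}
  Rosa Taylor: {age: 61, city: Berlin}
  Olivia Anderson: {age: 22, city: Mumbai} <-- MATCH
  Karl White: {age: 61, city: Paris}
  Dave Thomas: {age: 47, city: Dublin}
  Frank Anderson: {age: 22, city: Mumbai} <-- MATCH

Matches: ["Noah Harris", "Olivia Anderson", "Frank Anderson"]

["Noah Harris", "Olivia Anderson", "Frank Anderson"]


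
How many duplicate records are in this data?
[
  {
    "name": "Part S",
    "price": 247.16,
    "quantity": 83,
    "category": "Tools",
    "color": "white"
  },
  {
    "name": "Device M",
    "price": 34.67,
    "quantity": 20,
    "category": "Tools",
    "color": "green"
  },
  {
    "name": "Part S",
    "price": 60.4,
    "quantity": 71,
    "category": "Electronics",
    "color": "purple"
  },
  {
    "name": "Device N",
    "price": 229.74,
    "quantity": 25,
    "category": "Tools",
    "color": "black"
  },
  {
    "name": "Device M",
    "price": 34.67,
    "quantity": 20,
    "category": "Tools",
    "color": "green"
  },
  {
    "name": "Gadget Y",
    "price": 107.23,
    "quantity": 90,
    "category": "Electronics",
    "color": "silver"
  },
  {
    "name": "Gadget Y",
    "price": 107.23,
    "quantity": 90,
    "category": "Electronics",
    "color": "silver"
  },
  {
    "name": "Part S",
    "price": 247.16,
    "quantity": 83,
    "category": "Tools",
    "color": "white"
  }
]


Checking 8 records for duplicates:

  Row 1: Part S ($247.16, qty 83)
  Row 2: Device M ($34.67, qty 20)
  Row 3: Part S ($60.4, qty 71)
  Row 4: Device N ($229.74, qty 25)
  Row 5: Device M ($34.67, qty 20) <-- DUPLICATE
  Row 6: Gadget Y ($107.23, qty 90)
  Row 7: Gadget Y ($107.23, qty 90) <-- DUPLICATE
  Row 8: Part S ($247.16, qty 83) <-- DUPLICATE

Duplicates found: 3
Unique records: 5

3 duplicates, 5 unique


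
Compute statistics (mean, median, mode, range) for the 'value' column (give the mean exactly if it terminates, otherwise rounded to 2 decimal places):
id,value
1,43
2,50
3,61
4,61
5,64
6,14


Data: [43, 50, 61, 61, 64, 14]
Count: 6
Sum: 293
Mean: 293/6 ≈ 48.83 (rounded to 2 decimal places)
Sorted: [14, 43, 50, 61, 61, 64]
Median: 55.5
Mode: 61 (2 times)
Range: 64 - 14 = 50
Min: 14, Max: 64

mean≈48.83, median=55.5, mode=61, range=50


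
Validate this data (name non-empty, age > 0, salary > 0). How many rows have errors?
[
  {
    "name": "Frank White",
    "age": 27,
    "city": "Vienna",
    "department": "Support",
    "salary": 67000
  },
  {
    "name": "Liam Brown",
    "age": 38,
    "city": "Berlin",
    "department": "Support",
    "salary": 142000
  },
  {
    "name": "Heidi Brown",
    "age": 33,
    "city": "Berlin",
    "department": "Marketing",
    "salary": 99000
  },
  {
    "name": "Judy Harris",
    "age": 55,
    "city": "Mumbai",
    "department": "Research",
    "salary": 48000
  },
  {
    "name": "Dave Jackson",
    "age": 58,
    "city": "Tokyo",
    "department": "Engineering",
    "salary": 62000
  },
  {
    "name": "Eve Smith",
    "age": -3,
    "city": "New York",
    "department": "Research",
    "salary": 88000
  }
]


Validating 6 records:
Rules: name non-empty, age > 0, salary > 0

  Row 1 (Frank White): OK
  Row 2 (Liam Brown): OK
  Row 3 (Heidi Brown): OK
  Row 4 (Judy Harris): OK
  Row 5 (Dave Jackson): OK
  Row 6 (Eve Smith): negative age: -3

Total errors: 1

1 errors


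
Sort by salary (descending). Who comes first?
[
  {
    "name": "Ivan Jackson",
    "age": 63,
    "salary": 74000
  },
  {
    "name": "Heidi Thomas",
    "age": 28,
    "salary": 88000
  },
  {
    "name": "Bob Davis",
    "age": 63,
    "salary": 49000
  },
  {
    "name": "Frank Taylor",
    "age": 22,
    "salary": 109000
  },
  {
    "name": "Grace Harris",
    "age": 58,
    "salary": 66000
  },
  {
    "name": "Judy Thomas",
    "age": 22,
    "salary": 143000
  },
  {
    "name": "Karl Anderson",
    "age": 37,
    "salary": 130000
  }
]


Sort by: salary (descending)

Sorted order:
  1. Judy Thomas (salary = 143000)
  2. Karl Anderson (salary = 130000)
  3. Frank Taylor (salary = 109000)
  4. Heidi Thomas (salary = 88000)
  5. Ivan Jackson (salary = 74000)
  6. Grace Harris (salary = 66000)
  7. Bob Davis (salary = 49000)

First: Judy Thomas

Judy Thomas


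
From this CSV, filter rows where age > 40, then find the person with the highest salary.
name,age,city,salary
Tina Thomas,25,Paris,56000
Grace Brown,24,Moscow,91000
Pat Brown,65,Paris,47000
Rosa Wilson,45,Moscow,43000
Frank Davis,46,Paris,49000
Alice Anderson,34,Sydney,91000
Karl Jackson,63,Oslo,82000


Filter: age > 40
Sort by: salary (descending)

Filtered records (4):
  Karl Jackson, age 63, salary $82000
  Frank Davis, age 46, salary $49000
  Pat Brown, age 65, salary $47000
  Rosa Wilson, age 45, salary $43000

Highest salary: Karl Jackson ($82000)

Karl Jackson


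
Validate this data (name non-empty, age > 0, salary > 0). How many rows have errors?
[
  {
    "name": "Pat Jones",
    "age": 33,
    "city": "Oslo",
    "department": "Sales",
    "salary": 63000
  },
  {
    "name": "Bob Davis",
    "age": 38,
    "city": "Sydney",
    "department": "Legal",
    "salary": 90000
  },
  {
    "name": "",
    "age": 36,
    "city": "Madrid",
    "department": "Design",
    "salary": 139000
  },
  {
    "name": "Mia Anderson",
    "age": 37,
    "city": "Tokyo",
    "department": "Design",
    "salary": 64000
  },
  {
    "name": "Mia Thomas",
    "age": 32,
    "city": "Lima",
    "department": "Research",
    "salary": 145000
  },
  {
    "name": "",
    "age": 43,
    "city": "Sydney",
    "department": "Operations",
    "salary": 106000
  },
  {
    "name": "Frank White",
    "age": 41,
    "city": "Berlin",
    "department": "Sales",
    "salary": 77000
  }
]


Validating 7 records:
Rules: name non-empty, age > 0, salary > 0

  Row 1 (Pat Jones): OK
  Row 2 (Bob Davis): OK
  Row 3 (???): empty name
  Row 4 (Mia Anderson): OK
  Row 5 (Mia Thomas): OK
  Row 6 (???): empty name
  Row 7 (Frank White): OK

Total errors: 2

2 errors


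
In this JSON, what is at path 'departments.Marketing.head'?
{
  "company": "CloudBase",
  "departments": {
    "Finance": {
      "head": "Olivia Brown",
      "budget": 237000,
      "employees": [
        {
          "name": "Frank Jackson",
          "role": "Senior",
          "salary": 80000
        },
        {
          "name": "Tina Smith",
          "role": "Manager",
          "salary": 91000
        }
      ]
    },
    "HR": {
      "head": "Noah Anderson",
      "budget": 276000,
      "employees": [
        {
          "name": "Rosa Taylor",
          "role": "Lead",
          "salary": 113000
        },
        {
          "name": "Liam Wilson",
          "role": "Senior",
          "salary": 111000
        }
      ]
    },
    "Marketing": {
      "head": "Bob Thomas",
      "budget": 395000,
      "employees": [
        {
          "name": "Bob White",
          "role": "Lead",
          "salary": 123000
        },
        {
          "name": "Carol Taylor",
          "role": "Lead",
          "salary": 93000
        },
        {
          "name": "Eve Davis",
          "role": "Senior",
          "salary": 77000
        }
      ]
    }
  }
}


Path: departments.Marketing.head

Navigate:
  -> departments
  -> Marketing
  -> head = 'Bob Thomas'

Bob Thomas


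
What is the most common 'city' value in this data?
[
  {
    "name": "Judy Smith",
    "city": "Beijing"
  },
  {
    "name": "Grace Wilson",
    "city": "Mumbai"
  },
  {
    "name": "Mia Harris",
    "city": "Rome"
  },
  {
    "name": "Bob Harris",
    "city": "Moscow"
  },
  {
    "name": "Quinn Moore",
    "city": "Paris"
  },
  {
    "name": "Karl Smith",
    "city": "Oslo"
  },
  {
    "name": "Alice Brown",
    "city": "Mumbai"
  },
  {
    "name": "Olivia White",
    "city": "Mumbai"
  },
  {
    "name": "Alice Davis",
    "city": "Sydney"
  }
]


Counting 'city' values across 9 records:

  Mumbai: 3 ###
  Beijing: 1 #
  Rome: 1 #
  Moscow: 1 #
  Paris: 1 #
  Oslo: 1 #
  Sydney: 1 #

Most common: Mumbai (3 times)

Mumbai (3 times)


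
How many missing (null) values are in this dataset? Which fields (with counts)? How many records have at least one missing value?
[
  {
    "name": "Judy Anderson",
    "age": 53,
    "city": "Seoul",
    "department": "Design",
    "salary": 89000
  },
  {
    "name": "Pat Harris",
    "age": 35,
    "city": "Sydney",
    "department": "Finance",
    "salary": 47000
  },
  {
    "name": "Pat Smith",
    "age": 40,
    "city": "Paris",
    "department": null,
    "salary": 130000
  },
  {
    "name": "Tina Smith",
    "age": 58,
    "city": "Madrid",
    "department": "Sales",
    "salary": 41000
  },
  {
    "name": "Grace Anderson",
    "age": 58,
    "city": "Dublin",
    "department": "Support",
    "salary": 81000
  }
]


Checking for missing (null) values in 5 records:

  Judy Anderson: complete
  Pat Harris: complete
  Pat Smith: department
  Tina Smith: complete
  Grace Anderson: complete

Per field:
  name: 0 missing
  age: 0 missing
  city: 0 missing
  department: 1 missing
  salary: 0 missing

Total missing values: 1
Records with any missing: 1

1 missing values (department: 1); 1 incomplete records


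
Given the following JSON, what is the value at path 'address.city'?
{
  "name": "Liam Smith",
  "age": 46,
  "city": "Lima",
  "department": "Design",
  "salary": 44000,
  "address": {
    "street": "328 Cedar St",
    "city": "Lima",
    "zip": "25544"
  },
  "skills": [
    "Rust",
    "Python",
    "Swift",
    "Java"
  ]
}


Query: address.city
Path: address -> city
Value: Lima

Lima


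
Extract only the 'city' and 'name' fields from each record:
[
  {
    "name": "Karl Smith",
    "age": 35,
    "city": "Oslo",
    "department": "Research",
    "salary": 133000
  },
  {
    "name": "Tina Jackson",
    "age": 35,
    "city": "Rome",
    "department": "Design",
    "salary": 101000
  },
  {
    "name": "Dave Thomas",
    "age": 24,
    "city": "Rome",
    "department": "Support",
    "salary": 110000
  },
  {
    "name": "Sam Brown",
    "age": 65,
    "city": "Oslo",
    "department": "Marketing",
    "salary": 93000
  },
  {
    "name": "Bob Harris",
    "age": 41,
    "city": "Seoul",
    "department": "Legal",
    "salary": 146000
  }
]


Original: 5 records with fields: name, age, city, department, salary
Keep: ['city', 'name']
Drop: ['age', 'department', 'salary']
Result: 5 records, 2 fields each

[
  {
    "city": "Oslo",
    "name": "Karl Smith"
  },
  {
    "city": "Rome",
    "name": "Tina Jackson"
  },
  {
    "city": "Rome",
    "name": "Dave Thomas"
  },
  {
    "city": "Oslo",
    "name": "Sam Brown"
  },
  {
    "city": "Seoul",
    "name": "Bob Harris"
  }
]


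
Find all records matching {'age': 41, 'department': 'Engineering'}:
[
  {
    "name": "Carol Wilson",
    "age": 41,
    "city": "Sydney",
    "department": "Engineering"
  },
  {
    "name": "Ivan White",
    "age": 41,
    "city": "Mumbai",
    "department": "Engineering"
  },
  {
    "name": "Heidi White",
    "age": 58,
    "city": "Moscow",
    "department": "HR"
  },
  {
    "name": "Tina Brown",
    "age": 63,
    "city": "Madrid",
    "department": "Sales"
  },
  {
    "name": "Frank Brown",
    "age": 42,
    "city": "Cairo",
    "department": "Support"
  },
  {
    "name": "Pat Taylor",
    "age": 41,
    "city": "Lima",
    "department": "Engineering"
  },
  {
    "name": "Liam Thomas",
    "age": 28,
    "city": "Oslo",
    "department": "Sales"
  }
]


Search criteria: {'age': 41, 'department': 'Engineering'}

Checking 7 records:
  Carol Wilson: {age: 41, department: Engineering} <-- MATCH
  Ivan White: {age: 41, department: Engineering} <-- MATCH
  Heidi White: {age: 58, department: HR}
  Tina Brown: {age: 63, department: Sales}
  Frank Brown: {age: 42, department: Support}
  Pat Taylor: {age: 41, department: Engineering} <-- MATCH
  Liam Thomas: {age: 28, department: Sales}

Matches: ["Carol Wilson", "Ivan White", "Pat Taylor"]

["Carol Wilson", "Ivan White", "Pat Taylor"]


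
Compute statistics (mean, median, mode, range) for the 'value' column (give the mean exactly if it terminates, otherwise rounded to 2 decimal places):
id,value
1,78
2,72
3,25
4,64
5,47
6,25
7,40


Data: [78, 72, 25, 64, 47, 25, 40]
Count: 7
Sum: 351
Mean: 351/7 ≈ 50.14 (rounded to 2 decimal places)
Sorted: [25, 25, 40, 47, 64, 72, 78]
Median: 47.0
Mode: 25 (2 times)
Range: 78 - 25 = 53
Min: 25, Max: 78

mean≈50.14, median=47.0, mode=25, range=53


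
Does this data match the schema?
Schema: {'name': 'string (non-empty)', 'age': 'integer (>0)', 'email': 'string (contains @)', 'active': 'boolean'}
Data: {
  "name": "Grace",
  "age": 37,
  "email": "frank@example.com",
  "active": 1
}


Validating each field against schema:
  name: OK (non-empty string)
  age: OK (positive integer)
  email: OK (string with @)
  active: FAIL (1 is not a boolean)

Result: INVALID (1 error: active)

INVALID (1 error: active)


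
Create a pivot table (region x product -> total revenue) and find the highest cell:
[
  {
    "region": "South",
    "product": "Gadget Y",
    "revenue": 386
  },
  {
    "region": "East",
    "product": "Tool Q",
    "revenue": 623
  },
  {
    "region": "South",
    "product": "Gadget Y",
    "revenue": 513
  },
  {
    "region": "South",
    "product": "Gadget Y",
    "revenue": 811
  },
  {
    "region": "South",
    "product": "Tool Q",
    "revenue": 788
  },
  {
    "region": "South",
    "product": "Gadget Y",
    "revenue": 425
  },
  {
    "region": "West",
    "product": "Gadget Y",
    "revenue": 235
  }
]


Pivot: region (rows) x product (columns) -> total revenue

     Gadget Y      Tool Q      
East             0           623  
South         2135           788  
West           235             0  

Highest: South / Gadget Y = $2135

South / Gadget Y = $2135


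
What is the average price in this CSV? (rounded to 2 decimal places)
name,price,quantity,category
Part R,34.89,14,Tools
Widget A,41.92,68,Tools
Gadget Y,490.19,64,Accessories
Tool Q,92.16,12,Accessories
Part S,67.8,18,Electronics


Computing average price:
Values: [34.89, 41.92, 490.19, 92.16, 67.8]
Sum = 726.96
Count = 5
Average = 726.96/5 = 145.392 exactly -> 145.39 (rounded half-up to 2 decimal places)

145.39


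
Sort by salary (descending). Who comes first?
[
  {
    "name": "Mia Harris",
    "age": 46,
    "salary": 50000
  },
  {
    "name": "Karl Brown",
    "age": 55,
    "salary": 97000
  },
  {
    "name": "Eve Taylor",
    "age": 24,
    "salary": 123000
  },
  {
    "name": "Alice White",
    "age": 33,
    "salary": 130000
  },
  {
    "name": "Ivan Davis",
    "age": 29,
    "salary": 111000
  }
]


Sort by: salary (descending)

Sorted order:
  1. Alice White (salary = 130000)
  2. Eve Taylor (salary = 123000)
  3. Ivan Davis (salary = 111000)
  4. Karl Brown (salary = 97000)
  5. Mia Harris (salary = 50000)

First: Alice White

Alice White


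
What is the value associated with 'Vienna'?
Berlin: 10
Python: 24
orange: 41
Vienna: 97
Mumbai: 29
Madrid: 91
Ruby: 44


Looking up key 'Vienna'
Value: 97

97


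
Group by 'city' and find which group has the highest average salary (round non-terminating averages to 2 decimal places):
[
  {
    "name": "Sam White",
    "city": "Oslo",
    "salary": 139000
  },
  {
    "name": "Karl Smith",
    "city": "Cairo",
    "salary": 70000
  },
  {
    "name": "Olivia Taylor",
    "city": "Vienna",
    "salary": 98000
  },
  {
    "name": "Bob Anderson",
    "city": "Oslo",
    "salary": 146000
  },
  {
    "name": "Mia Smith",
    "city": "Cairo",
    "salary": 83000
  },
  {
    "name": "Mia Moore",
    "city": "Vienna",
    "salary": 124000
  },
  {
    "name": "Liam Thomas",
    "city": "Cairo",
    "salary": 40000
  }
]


Group by: city

Groups:
  Cairo: 3 people, avg salary = 193000/3 ≈ $64333.33
  Oslo: 2 people, avg salary = 285000/2 = $142500
  Vienna: 2 people, avg salary = 222000/2 = $111000

Highest average salary: Oslo ($142500)

Oslo ($142500)


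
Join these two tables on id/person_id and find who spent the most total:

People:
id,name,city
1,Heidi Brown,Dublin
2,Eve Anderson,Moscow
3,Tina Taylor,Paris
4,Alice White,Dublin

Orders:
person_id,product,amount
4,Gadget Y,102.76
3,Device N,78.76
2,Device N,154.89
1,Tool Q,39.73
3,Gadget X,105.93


Join on: people.id = orders.person_id

Joined rows:
  Alice White (Dublin) bought Gadget Y for $102.76
  Tina Taylor (Paris) bought Device N for $78.76
  Eve Anderson (Moscow) bought Device N for $154.89
  Heidi Brown (Dublin) bought Tool Q for $39.73
  Tina Taylor (Paris) bought Gadget X for $105.93

Total per person:
  Tina Taylor: $184.69
  Eve Anderson: $154.89
  Alice White: $102.76
  Heidi Brown: $39.73

Top spender: Tina Taylor ($184.69)

Tina Taylor ($184.69)


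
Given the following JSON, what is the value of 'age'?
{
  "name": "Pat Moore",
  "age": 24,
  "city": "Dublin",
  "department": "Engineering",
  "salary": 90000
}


Looking up field 'age'
Value: 24

24


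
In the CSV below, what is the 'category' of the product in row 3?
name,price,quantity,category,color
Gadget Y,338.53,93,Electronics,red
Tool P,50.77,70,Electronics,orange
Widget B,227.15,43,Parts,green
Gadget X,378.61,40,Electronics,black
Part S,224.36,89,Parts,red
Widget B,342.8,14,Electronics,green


Query: Row 3 ('Widget B'), column 'category'
Value: Parts

Parts


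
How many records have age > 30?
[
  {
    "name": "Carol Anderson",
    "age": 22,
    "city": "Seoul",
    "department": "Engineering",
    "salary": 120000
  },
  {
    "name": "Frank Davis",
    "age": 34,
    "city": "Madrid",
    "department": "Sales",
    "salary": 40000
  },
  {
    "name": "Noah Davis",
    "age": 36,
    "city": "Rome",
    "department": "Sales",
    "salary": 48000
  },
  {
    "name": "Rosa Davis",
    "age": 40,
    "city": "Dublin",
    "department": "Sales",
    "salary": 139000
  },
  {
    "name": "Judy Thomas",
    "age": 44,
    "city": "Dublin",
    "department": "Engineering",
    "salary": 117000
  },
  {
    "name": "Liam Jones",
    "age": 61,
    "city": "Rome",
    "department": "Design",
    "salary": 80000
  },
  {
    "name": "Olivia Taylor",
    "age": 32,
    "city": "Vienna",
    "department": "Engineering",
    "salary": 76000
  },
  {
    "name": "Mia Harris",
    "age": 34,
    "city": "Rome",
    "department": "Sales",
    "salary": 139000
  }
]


Data: 8 records
Condition: age > 30

Checking each record:
  Carol Anderson: 22
  Frank Davis: 34 MATCH
  Noah Davis: 36 MATCH
  Rosa Davis: 40 MATCH
  Judy Thomas: 44 MATCH
  Liam Jones: 61 MATCH
  Olivia Taylor: 32 MATCH
  Mia Harris: 34 MATCH

Count: 7

7


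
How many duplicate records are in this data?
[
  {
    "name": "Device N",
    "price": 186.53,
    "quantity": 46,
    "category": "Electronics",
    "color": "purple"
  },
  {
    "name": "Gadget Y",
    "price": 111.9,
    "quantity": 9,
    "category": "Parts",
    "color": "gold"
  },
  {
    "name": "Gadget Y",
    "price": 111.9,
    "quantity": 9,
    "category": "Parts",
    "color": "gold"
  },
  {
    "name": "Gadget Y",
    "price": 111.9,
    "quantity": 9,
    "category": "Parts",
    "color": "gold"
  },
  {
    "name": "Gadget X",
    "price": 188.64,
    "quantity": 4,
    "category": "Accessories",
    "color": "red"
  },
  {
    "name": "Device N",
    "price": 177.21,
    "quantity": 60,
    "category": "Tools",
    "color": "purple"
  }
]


Checking 6 records for duplicates:

  Row 1: Device N ($186.53, qty 46)
  Row 2: Gadget Y ($111.9, qty 9)
  Row 3: Gadget Y ($111.9, qty 9) <-- DUPLICATE
  Row 4: Gadget Y ($111.9, qty 9) <-- DUPLICATE
  Row 5: Gadget X ($188.64, qty 4)
  Row 6: Device N ($177.21, qty 60)

Duplicates found: 2
Unique records: 4

2 duplicates, 4 unique


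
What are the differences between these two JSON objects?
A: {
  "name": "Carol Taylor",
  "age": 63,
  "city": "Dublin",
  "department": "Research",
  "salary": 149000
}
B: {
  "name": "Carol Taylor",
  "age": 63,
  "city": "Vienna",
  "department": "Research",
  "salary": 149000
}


Comparing each field (in key order):
  name: same
  age: same
  city: DIFFERENT
  department: same
  salary: same
Differences:
  city: Dublin -> Vienna

1 field(s) changed

1 change: city


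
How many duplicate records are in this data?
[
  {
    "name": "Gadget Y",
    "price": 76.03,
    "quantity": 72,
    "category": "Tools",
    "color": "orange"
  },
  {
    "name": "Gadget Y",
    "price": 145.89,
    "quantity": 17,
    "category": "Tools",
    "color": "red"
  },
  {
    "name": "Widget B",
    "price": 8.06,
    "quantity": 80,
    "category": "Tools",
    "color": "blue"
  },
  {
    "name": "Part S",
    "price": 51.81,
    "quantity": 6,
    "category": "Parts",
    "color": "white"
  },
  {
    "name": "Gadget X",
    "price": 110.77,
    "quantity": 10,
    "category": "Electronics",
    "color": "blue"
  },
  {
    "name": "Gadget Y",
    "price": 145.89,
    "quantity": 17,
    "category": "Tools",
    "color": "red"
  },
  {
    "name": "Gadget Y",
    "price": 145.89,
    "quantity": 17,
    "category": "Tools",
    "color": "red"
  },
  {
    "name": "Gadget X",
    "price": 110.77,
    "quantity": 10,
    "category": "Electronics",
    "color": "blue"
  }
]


Checking 8 records for duplicates:

  Row 1: Gadget Y ($76.03, qty 72)
  Row 2: Gadget Y ($145.89, qty 17)
  Row 3: Widget B ($8.06, qty 80)
  Row 4: Part S ($51.81, qty 6)
  Row 5: Gadget X ($110.77, qty 10)
  Row 6: Gadget Y ($145.89, qty 17) <-- DUPLICATE
  Row 7: Gadget Y ($145.89, qty 17) <-- DUPLICATE
  Row 8: Gadget X ($110.77, qty 10) <-- DUPLICATE

Duplicates found: 3
Unique records: 5

3 duplicates, 5 unique


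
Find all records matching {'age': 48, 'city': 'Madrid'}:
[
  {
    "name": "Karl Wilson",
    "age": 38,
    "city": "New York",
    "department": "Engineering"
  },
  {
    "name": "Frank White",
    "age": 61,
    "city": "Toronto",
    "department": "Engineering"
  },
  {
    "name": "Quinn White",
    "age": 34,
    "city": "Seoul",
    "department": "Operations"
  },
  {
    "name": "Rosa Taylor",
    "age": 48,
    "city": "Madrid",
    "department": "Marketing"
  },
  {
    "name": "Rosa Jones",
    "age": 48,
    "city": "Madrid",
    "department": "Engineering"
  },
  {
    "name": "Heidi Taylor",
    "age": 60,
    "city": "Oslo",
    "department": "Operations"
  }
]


Search criteria: {'age': 48, 'city': 'Madrid'}

Checking 6 records:
  Karl Wilson: {age: 38, city: New York}
  Frank White: {age: 61, city: Toronto}
  Quinn White: {age: 34, city: Seoul}
  Rosa Taylor: {age: 48, city: Madrid} <-- MATCH
  Rosa Jones: {age: 48, city: Madrid} <-- MATCH
  Heidi Taylor: {age: 60, city: Oslo}

Matches: ["Rosa Taylor", "Rosa Jones"]

["Rosa Taylor", "Rosa Jones"]
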